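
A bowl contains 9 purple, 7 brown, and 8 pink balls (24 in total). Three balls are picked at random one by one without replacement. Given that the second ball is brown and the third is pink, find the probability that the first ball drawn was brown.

P(first=brown and the second ball is brown and the third is pink) = (7/24)·(6/23)·(8/22) = 7/253.
P(E) = Σ over first color = 21/506 + 7/253 + 49/1518 = 7/69.
By Bayes, P(first=brown | E) = 7/253 / 7/69 = 3/11 ≈ 0.2727.

3/11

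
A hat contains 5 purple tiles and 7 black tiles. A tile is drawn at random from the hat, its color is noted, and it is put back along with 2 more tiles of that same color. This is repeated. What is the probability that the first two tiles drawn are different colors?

Either purple then black, or black then purple; after the first draw the total is 14.
P = (5/12)·(7/14) + (7/12)·(5/14) = 5/12 ≈ 0.4167.

5/12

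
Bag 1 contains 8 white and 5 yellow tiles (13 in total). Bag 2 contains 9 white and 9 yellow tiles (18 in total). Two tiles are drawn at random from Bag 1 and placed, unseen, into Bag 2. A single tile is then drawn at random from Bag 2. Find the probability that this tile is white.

133/260

Condition on how many of the transferred tiles are white (from Bag 1: 8 white of 13; then Bag 2 has 20 total).
  0 white: C(8,0)C(5,2)/C(13,2) = 5/39; then P = 9/20
  1 white: C(8,1)C(5,1)/C(13,2) = 20/39; then P = 10/20
  2 white: C(8,2)C(5,0)/C(13,2) = 14/39; then P = 11/20
P(white from Bag 2) = 133/260 ≈ 0.5115.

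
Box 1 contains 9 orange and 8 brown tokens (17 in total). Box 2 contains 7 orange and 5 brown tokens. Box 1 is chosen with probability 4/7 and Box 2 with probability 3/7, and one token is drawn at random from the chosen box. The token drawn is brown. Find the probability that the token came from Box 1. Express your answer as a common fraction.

P(brown | Box 1) = 8/17; P(brown | Box 2) = 5/12.
P(brown) = 4/7·8/17 + 3/7·5/12 = 213/476.
By Bayes' rule, P(Box 1 | brown) = 32/119 / 213/476 = 128/213 ≈ 0.6009.

128/213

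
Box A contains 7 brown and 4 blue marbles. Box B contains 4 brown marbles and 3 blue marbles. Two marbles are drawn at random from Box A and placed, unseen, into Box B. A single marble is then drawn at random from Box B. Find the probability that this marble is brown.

58/99

Condition on how many of the transferred marbles are brown (from Box A: 7 brown of 11; then Box B has 9 total).
  0 brown: C(7,0)C(4,2)/C(11,2) = 6/55; then P = 4/9
  1 brown: C(7,1)C(4,1)/C(11,2) = 28/55; then P = 5/9
  2 brown: C(7,2)C(4,0)/C(11,2) = 21/55; then P = 6/9
P(brown from Box B) = 58/99 ≈ 0.5859.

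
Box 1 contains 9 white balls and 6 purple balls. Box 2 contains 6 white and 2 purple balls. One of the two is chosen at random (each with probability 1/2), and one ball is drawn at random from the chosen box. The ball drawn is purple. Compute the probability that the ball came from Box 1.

P(purple | Box 1) = 2/5; P(purple | Box 2) = 1/4.
P(purple) = 1/2·2/5 + 1/2·1/4 = 13/40.
By Bayes' rule, P(Box 1 | purple) = 1/5 / 13/40 = 8/13 ≈ 0.6154.

8/13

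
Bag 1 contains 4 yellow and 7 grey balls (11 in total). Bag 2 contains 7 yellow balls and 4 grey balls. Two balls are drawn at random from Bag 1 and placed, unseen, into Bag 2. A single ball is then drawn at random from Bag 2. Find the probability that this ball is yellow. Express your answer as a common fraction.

85/143

Condition on how many of the transferred balls are yellow (from Bag 1: 4 yellow of 11; then Bag 2 has 13 total).
  0 yellow: C(4,0)C(7,2)/C(11,2) = 21/55; then P = 7/13
  1 yellow: C(4,1)C(7,1)/C(11,2) = 28/55; then P = 8/13
  2 yellow: C(4,2)C(7,0)/C(11,2) = 6/55; then P = 9/13
P(yellow from Bag 2) = 85/143 ≈ 0.5944.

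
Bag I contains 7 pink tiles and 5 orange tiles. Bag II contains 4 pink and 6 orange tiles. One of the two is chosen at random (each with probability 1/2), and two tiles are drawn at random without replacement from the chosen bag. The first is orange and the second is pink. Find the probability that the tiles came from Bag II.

P(E | Bag I) = 35/132; P(E | Bag II) = 4/15.
P(E) = 1/2·35/132 + 1/2·4/15 = 117/440.
By Bayes' rule, P(Bag II | E) = 2/15 / 117/440 = 176/351 ≈ 0.5014.

176/351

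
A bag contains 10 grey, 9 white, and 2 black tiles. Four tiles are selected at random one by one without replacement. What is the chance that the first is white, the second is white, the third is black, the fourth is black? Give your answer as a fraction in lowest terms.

2/1995

Multiply the conditional probability of each draw in order, without replacement, so each draw removes one from its color and from the total.
P = (9/21) · (8/20) · (2/19) · (1/18) = 2/1995 ≈ 0.0010.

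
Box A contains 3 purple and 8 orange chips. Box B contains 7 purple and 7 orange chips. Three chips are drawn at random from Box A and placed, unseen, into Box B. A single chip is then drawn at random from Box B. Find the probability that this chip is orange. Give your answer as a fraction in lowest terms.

Condition on how many of the transferred chips are orange (from Box A: 8 orange of 11; then Box B has 17 total).
  0 orange: C(8,0)C(3,3)/C(11,3) = 1/165; then P = 7/17
  1 orange: C(8,1)C(3,2)/C(11,3) = 8/55; then P = 8/17
  2 orange: C(8,2)C(3,1)/C(11,3) = 28/55; then P = 9/17
  3 orange: C(8,3)C(3,0)/C(11,3) = 56/165; then P = 10/17
P(orange from Box B) = 101/187 ≈ 0.5401.

101/187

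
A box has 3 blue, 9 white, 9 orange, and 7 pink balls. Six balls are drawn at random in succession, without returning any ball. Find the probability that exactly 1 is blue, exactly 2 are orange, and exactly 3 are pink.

Unordered draws without replacement: count favorable combinations over C(28,6).
Favorable = C(3,1) · C(9,0) · C(9,2) · C(7,3) = 3780; total = C(28,6) = 376740.
P = 3780/376740 = 3/299 ≈ 0.0100.

3/299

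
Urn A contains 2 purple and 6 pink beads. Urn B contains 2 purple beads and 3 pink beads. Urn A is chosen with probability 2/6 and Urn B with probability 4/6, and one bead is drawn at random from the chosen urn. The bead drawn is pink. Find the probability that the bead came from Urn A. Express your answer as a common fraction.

5/13

P(pink | Urn A) = 3/4; P(pink | Urn B) = 3/5.
P(pink) = 1/3·3/4 + 2/3·3/5 = 13/20.
By Bayes' rule, P(Urn A | pink) = 1/4 / 13/20 = 5/13 ≈ 0.3846.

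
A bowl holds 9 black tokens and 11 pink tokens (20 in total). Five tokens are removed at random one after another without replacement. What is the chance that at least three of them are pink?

781/1292

Sum the hypergeometric tail for j = 3,…,5 pink tokens.
Favorable = C(11,3)·C(9,2) + C(11,4)·C(9,1) + C(11,5)·C(9,0) = 9372; total = C(20,5) = 15504.
P = 9372/15504 = 781/1292 ≈ 0.6045.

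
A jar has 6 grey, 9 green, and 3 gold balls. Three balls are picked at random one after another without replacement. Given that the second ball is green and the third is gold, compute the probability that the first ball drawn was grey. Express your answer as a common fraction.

3/8

P(first=grey and the second ball is green and the third is gold) = (6/18)·(9/17)·(3/16) = 9/272.
P(E) = Σ over first color = 9/272 + 3/68 + 3/272 = 3/34.
By Bayes, P(first=grey | E) = 9/272 / 3/34 = 3/8 ≈ 0.3750.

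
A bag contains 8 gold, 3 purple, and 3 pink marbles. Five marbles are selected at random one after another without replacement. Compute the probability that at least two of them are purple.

25/91

Sum the hypergeometric tail for j = 2,…,3 purple marbles.
Favorable = C(3,2)·C(11,3) + C(3,3)·C(11,2) = 550; total = C(14,5) = 2002.
P = 550/2002 = 25/91 ≈ 0.2747.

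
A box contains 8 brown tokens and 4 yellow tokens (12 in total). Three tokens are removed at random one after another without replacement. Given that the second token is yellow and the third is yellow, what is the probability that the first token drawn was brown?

P(first=brown and the second token is yellow and the third is yellow) = (8/12)·(4/11)·(3/10) = 4/55.
P(E) = Σ over first color = 4/55 + 1/55 = 1/11.
By Bayes, P(first=brown | E) = 4/55 / 1/11 = 4/5 ≈ 0.8000.

4/5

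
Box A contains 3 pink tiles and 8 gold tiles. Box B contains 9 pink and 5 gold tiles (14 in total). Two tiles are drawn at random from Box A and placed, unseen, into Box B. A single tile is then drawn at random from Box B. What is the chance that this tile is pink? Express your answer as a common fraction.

105/176

Condition on how many of the transferred tiles are pink (from Box A: 3 pink of 11; then Box B has 16 total).
  0 pink: C(3,0)C(8,2)/C(11,2) = 28/55; then P = 9/16
  1 pink: C(3,1)C(8,1)/C(11,2) = 24/55; then P = 10/16
  2 pink: C(3,2)C(8,0)/C(11,2) = 3/55; then P = 11/16
P(pink from Box B) = 105/176 ≈ 0.5966.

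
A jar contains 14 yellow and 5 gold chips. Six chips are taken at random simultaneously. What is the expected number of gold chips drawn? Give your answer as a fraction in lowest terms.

30/19

By linearity of expectation, E[X] = Σ P(draw i is gold); by symmetry each draw (even without replacement) has P(gold) = 5/19.
E[X] = 6 · 5/19 = 30/19 ≈ 1.5789.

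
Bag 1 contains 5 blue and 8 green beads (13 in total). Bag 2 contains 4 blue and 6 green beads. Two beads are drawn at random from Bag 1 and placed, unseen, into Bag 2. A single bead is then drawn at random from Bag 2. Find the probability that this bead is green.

Condition on how many of the transferred beads are green (from Bag 1: 8 green of 13; then Bag 2 has 12 total).
  0 green: C(8,0)C(5,2)/C(13,2) = 5/39; then P = 6/12
  1 green: C(8,1)C(5,1)/C(13,2) = 20/39; then P = 7/12
  2 green: C(8,2)C(5,0)/C(13,2) = 14/39; then P = 8/12
P(green from Bag 2) = 47/78 ≈ 0.6026.

47/78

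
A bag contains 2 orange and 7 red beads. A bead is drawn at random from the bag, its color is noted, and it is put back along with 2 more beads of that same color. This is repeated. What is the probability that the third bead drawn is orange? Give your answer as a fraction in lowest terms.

Sum over the four possibilities for the first two draws (orange/not-orange each), tracking how the orange count and total change by +2 per draw.
P(third is orange) = 2/9 ≈ 0.2222. (In a Pólya urn every draw has the same marginal probability 2/9.)

2/9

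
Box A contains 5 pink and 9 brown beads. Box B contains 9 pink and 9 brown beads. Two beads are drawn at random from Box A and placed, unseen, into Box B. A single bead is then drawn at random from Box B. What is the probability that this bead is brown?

18/35

Condition on how many of the transferred beads are brown (from Box A: 9 brown of 14; then Box B has 20 total).
  0 brown: C(9,0)C(5,2)/C(14,2) = 10/91; then P = 9/20
  1 brown: C(9,1)C(5,1)/C(14,2) = 45/91; then P = 10/20
  2 brown: C(9,2)C(5,0)/C(14,2) = 36/91; then P = 11/20
P(brown from Box B) = 18/35 ≈ 0.5143.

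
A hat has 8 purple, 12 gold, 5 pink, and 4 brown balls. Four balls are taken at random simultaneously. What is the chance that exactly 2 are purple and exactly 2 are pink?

40/3393

Unordered draws without replacement: count favorable combinations over C(29,4).
Favorable = C(8,2) · C(12,0) · C(5,2) · C(4,0) = 280; total = C(29,4) = 23751.
P = 280/23751 = 40/3393 ≈ 0.0118.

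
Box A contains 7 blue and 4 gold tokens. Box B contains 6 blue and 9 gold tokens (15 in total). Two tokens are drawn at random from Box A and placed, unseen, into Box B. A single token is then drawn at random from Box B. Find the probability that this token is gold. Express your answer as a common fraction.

107/187

Condition on how many of the transferred tokens are gold (from Box A: 4 gold of 11; then Box B has 17 total).
  0 gold: C(4,0)C(7,2)/C(11,2) = 21/55; then P = 9/17
  1 gold: C(4,1)C(7,1)/C(11,2) = 28/55; then P = 10/17
  2 gold: C(4,2)C(7,0)/C(11,2) = 6/55; then P = 11/17
P(gold from Box B) = 107/187 ≈ 0.5722.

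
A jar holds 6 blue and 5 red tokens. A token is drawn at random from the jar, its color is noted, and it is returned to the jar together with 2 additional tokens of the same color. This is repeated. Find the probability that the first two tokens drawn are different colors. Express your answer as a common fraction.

60/143

Either red then blue, or blue then red; after the first draw the total is 13.
P = (5/11)·(6/13) + (6/11)·(5/13) = 60/143 ≈ 0.4196.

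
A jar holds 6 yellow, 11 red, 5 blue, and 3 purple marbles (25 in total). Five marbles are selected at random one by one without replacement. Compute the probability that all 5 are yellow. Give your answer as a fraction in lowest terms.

Unordered draws without replacement: count favorable combinations over C(25,5).
Favorable = C(6,5) · C(11,0) · C(5,0) · C(3,0) = 6; total = C(25,5) = 53130.
P = 6/53130 = 1/8855 ≈ 0.0001.

1/8855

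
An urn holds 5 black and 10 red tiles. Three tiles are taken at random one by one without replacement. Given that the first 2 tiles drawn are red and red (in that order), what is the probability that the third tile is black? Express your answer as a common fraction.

5/13

After removing 2 red, the urn has 5 black out of 13 remaining.
P(third is black | given) = 5/13 ≈ 0.3846.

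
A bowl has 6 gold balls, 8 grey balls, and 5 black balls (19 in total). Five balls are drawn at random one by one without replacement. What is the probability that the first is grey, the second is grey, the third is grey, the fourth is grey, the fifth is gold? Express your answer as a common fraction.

Multiply the conditional probability of each draw in order, without replacement, so each draw removes one from its color and from the total.
P = (8/19) · (7/18) · (6/17) · (5/16) · (6/15) = 7/969 ≈ 0.0072.

7/969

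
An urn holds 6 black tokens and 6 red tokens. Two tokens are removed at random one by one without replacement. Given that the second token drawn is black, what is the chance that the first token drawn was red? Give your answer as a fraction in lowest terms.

P(first=red and the second token drawn is black) = (6/12)·(6/11) = 3/11.
P(the second token drawn is black) = Σ over first color = 5/22 + 3/11 = 1/2.
By Bayes, P(first=red | the second token drawn is black) = 3/11 / 1/2 = 6/11 ≈ 0.5455.

6/11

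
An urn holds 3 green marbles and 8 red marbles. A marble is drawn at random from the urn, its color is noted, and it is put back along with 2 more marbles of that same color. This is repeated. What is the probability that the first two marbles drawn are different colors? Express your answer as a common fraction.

48/143

Either red then green, or green then red; after the first draw the total is 13.
P = (8/11)·(3/13) + (3/11)·(8/13) = 48/143 ≈ 0.3357.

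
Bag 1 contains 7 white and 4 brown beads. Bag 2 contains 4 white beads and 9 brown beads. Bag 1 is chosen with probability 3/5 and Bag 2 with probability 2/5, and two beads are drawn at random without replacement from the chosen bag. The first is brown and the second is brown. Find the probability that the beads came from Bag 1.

39/149

P(E | Bag 1) = 6/55; P(E | Bag 2) = 6/13.
P(E) = 3/5·6/55 + 2/5·6/13 = 894/3575.
By Bayes' rule, P(Bag 1 | E) = 18/275 / 894/3575 = 39/149 ≈ 0.2617.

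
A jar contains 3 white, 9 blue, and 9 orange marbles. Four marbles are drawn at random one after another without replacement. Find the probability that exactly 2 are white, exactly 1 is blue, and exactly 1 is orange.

Unordered draws without replacement: count favorable combinations over C(21,4).
Favorable = C(3,2) · C(9,1) · C(9,1) = 243; total = C(21,4) = 5985.
P = 243/5985 = 27/665 ≈ 0.0406.

27/665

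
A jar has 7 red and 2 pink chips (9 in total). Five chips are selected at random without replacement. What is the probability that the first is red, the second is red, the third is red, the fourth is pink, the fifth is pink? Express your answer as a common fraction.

1/36

Multiply the conditional probability of each draw in order, without replacement, so each draw removes one from its color and from the total.
P = (7/9) · (6/8) · (5/7) · (2/6) · (1/5) = 1/36 ≈ 0.0278.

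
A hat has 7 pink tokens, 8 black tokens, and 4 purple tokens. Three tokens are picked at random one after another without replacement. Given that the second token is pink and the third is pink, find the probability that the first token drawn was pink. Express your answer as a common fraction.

5/17

P(first=pink and the second token is pink and the third is pink) = (7/19)·(6/18)·(5/17) = 35/969.
P(E) = Σ over first color = 35/969 + 56/969 + 28/969 = 7/57.
By Bayes, P(first=pink | E) = 35/969 / 7/57 = 5/17 ≈ 0.2941.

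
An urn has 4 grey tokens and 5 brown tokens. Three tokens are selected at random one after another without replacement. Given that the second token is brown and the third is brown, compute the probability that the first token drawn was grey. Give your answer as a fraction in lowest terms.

P(first=grey and the second token is brown and the third is brown) = (4/9)·(5/8)·(4/7) = 10/63.
P(E) = Σ over first color = 10/63 + 5/42 = 5/18.
By Bayes, P(first=grey | E) = 10/63 / 5/18 = 4/7 ≈ 0.5714.

4/7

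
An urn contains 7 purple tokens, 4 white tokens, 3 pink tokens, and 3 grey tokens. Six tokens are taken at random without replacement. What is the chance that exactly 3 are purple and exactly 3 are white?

5/442

Unordered draws without replacement: count favorable combinations over C(17,6).
Favorable = C(7,3) · C(4,3) · C(3,0) · C(3,0) = 140; total = C(17,6) = 12376.
P = 140/12376 = 5/442 ≈ 0.0113.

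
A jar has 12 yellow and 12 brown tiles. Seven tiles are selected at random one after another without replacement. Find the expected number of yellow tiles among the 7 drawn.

7/2

By linearity of expectation, E[X] = Σ P(draw i is yellow); by symmetry each draw (even without replacement) has P(yellow) = 12/24.
E[X] = 7 · 12/24 = 7/2 ≈ 3.5000.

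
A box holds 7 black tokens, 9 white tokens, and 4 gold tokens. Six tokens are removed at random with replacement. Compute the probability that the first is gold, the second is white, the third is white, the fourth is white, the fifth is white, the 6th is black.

Multiply the conditional probability of each draw in order, with replacement (the composition resets each draw).
P = (4/20) · (9/20) · (9/20) · (9/20) · (9/20) · (7/20) = 45927/16000000 ≈ 0.0029.

45927/16000000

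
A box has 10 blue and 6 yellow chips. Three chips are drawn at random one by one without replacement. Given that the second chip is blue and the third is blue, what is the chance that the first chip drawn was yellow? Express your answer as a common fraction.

P(first=yellow and the second chip is blue and the third is blue) = (6/16)·(10/15)·(9/14) = 9/56.
P(E) = Σ over first color = 3/14 + 9/56 = 3/8.
By Bayes, P(first=yellow | E) = 9/56 / 3/8 = 3/7 ≈ 0.4286.

3/7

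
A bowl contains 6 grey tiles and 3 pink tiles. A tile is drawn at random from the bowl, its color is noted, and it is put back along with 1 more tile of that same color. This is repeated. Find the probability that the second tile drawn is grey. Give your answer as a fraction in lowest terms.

2/3

Condition on the first draw. If first is grey (prob 6/9), second-grey has prob (7)/(10); if not (prob 3/9), it has prob 6/(10).
P = (6/9)·(7/10) + (3/9)·(6/10) = 2/3 ≈ 0.6667.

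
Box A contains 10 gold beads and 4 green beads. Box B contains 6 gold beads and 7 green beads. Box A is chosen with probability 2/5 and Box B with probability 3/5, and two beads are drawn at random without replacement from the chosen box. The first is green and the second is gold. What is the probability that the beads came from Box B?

P(E | Box A) = 20/91; P(E | Box B) = 7/26.
P(E) = 2/5·20/91 + 3/5·7/26 = 227/910.
By Bayes' rule, P(Box B | E) = 21/130 / 227/910 = 147/227 ≈ 0.6476.

147/227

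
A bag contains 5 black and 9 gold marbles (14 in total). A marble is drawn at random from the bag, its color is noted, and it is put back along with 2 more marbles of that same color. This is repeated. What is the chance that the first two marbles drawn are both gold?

99/224

After a gold draw the bag holds 11 gold out of 16.
P = (9/14)·(11/16) = 99/224 ≈ 0.4420.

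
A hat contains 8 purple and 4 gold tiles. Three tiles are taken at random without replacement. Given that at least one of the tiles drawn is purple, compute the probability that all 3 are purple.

7/27

P(all 3 purple) = C(8,3)/C(12,3) = 14/55; P(at least one purple) = 1 − C(4,3)/C(12,3) = 54/55.
Since 'all 3 purple' ⊆ 'at least one purple', P(all 3 | at least one) = 14/55 / 54/55 = 7/27 ≈ 0.2593.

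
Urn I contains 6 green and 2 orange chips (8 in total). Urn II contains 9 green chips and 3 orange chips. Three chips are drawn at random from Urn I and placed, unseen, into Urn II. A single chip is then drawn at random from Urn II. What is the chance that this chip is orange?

Condition on how many of the transferred chips are orange (from Urn I: 2 orange of 8; then Urn II has 15 total).
  0 orange: C(2,0)C(6,3)/C(8,3) = 5/14; then P = 3/15
  1 orange: C(2,1)C(6,2)/C(8,3) = 15/28; then P = 4/15
  2 orange: C(2,2)C(6,1)/C(8,3) = 3/28; then P = 5/15
P(orange from Urn II) = 1/4 ≈ 0.2500.

1/4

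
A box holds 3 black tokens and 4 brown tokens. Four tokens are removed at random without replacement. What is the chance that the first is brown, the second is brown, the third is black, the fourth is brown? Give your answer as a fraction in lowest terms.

3/35

Multiply the conditional probability of each draw in order, without replacement, so each draw removes one from its color and from the total.
P = (4/7) · (3/6) · (3/5) · (2/4) = 3/35 ≈ 0.0857.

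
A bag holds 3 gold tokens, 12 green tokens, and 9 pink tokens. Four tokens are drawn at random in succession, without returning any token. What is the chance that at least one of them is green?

Use the complement: P(at least one green) = 1 − P(no green).
P(none) = C(12,4)/C(24,4) = 495/10626.
So P = 1 − 495/10626 = 307/322 ≈ 0.9534.

307/322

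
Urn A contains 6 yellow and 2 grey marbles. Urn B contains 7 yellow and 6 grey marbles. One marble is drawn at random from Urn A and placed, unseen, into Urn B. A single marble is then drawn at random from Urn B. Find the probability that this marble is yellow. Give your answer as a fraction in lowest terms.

31/56

Condition on how many of the transferred marbles are yellow (from Urn A: 6 yellow of 8; then Urn B has 14 total).
  0 yellow: C(6,0)C(2,1)/C(8,1) = 1/4; then P = 7/14
  1 yellow: C(6,1)C(2,0)/C(8,1) = 3/4; then P = 8/14
P(yellow from Urn B) = 31/56 ≈ 0.5536.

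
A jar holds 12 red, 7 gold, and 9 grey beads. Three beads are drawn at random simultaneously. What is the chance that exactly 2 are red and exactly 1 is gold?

Unordered draws without replacement: count favorable combinations over C(28,3).
Favorable = C(12,2) · C(7,1) · C(9,0) = 462; total = C(28,3) = 3276.
P = 462/3276 = 11/78 ≈ 0.1410.

11/78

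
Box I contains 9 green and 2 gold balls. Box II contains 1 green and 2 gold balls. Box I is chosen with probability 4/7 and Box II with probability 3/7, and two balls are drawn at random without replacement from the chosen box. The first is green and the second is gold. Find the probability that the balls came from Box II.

55/91

P(E | Box I) = 9/55; P(E | Box II) = 1/3.
P(E) = 4/7·9/55 + 3/7·1/3 = 13/55.
By Bayes' rule, P(Box II | E) = 1/7 / 13/55 = 55/91 ≈ 0.6044.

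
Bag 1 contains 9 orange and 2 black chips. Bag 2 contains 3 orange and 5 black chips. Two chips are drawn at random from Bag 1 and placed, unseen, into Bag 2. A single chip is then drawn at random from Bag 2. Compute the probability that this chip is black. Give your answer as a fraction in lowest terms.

59/110

Condition on how many of the transferred chips are black (from Bag 1: 2 black of 11; then Bag 2 has 10 total).
  0 black: C(2,0)C(9,2)/C(11,2) = 36/55; then P = 5/10
  1 black: C(2,1)C(9,1)/C(11,2) = 18/55; then P = 6/10
  2 black: C(2,2)C(9,0)/C(11,2) = 1/55; then P = 7/10
P(black from Bag 2) = 59/110 ≈ 0.5364.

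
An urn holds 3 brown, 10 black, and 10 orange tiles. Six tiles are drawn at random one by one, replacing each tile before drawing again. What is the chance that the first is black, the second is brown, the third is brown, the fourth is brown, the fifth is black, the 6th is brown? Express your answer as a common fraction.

8100/148035889

Multiply the conditional probability of each draw in order, with replacement (the composition resets each draw).
P = (10/23) · (3/23) · (3/23) · (3/23) · (10/23) · (3/23) = 8100/148035889 ≈ 0.0001.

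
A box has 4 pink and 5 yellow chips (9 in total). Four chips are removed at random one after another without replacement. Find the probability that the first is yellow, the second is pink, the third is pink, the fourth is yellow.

5/63

Multiply the conditional probability of each draw in order, without replacement, so each draw removes one from its color and from the total.
P = (5/9) · (4/8) · (3/7) · (4/6) = 5/63 ≈ 0.0794.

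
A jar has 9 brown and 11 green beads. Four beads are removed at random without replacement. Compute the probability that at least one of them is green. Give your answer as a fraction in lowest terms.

1573/1615

Use the complement: P(at least one green) = 1 − P(no green).
P(none) = C(9,4)/C(20,4) = 126/4845.
So P = 1 − 126/4845 = 1573/1615 ≈ 0.9740.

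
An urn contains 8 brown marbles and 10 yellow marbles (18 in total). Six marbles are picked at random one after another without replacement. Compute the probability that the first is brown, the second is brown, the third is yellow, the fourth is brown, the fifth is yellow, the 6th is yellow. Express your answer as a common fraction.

4/221

Multiply the conditional probability of each draw in order, without replacement, so each draw removes one from its color and from the total.
P = (8/18) · (7/17) · (10/16) · (6/15) · (9/14) · (8/13) = 4/221 ≈ 0.0181.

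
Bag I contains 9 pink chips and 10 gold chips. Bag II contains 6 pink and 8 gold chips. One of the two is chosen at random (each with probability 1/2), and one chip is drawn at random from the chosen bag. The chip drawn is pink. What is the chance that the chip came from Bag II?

P(pink | Bag I) = 9/19; P(pink | Bag II) = 3/7.
P(pink) = 1/2·9/19 + 1/2·3/7 = 60/133.
By Bayes' rule, P(Bag II | pink) = 3/14 / 60/133 = 19/40 ≈ 0.4750.

19/40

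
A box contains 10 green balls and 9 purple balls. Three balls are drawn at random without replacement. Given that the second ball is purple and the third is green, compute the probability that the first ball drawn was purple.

P(first=purple and the second ball is purple and the third is green) = (9/19)·(8/18)·(10/17) = 40/323.
P(E) = Σ over first color = 45/323 + 40/323 = 5/19.
By Bayes, P(first=purple | E) = 40/323 / 5/19 = 8/17 ≈ 0.4706.

8/17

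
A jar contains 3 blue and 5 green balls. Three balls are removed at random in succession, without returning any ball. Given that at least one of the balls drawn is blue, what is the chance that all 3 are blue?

P(all 3 blue) = C(3,3)/C(8,3) = 1/56; P(at least one blue) = 1 − C(5,3)/C(8,3) = 23/28.
Since 'all 3 blue' ⊆ 'at least one blue', P(all 3 | at least one) = 1/56 / 23/28 = 1/46 ≈ 0.0217.

1/46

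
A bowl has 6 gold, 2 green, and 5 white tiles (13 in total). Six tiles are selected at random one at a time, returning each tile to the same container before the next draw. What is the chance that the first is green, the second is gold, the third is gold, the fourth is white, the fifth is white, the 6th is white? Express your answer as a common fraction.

9000/4826809

Multiply the conditional probability of each draw in order, with replacement (the composition resets each draw).
P = (2/13) · (6/13) · (6/13) · (5/13) · (5/13) · (5/13) = 9000/4826809 ≈ 0.0019.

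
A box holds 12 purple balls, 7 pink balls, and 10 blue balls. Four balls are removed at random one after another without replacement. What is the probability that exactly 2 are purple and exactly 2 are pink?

Unordered draws without replacement: count favorable combinations over C(29,4).
Favorable = C(12,2) · C(7,2) · C(10,0) = 1386; total = C(29,4) = 23751.
P = 1386/23751 = 22/377 ≈ 0.0584.

22/377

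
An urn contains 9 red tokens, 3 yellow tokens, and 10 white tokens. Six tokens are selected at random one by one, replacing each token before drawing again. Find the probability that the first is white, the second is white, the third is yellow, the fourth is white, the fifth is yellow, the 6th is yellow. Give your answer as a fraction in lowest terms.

Multiply the conditional probability of each draw in order, with replacement (the composition resets each draw).
P = (10/22) · (10/22) · (3/22) · (10/22) · (3/22) · (3/22) = 3375/14172488 ≈ 0.0002.

3375/14172488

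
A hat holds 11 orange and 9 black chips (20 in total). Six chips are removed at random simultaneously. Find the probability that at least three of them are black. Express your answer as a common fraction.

371/646

Sum the hypergeometric tail for j = 3,…,6 black chips.
Favorable = C(9,3)·C(11,3) + C(9,4)·C(11,2) + C(9,5)·C(11,1) + C(9,6)·C(11,0) = 22260; total = C(20,6) = 38760.
P = 22260/38760 = 371/646 ≈ 0.5743.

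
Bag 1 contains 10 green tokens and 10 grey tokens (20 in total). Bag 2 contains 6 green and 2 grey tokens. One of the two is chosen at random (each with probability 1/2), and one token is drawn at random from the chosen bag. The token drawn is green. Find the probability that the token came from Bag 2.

P(green | Bag 1) = 1/2; P(green | Bag 2) = 3/4.
P(green) = 1/2·1/2 + 1/2·3/4 = 5/8.
By Bayes' rule, P(Bag 2 | green) = 3/8 / 5/8 = 3/5 ≈ 0.6000.

3/5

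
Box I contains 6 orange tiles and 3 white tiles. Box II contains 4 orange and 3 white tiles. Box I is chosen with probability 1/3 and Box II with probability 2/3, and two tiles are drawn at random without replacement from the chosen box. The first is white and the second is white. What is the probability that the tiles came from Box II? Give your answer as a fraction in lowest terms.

24/31

P(E | Box I) = 1/12; P(E | Box II) = 1/7.
P(E) = 1/3·1/12 + 2/3·1/7 = 31/252.
By Bayes' rule, P(Box II | E) = 2/21 / 31/252 = 24/31 ≈ 0.7742.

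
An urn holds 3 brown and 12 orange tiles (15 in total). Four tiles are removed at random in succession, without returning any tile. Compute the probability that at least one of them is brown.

Use the complement: P(at least one brown) = 1 − P(no brown).
P(none) = C(12,4)/C(15,4) = 495/1365.
So P = 1 − 495/1365 = 58/91 ≈ 0.6374.

58/91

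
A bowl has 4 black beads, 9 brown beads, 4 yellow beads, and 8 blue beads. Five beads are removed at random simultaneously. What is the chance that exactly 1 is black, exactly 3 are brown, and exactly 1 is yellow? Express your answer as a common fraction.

Unordered draws without replacement: count favorable combinations over C(25,5).
Favorable = C(4,1) · C(9,3) · C(4,1) · C(8,0) = 1344; total = C(25,5) = 53130.
P = 1344/53130 = 32/1265 ≈ 0.0253.

32/1265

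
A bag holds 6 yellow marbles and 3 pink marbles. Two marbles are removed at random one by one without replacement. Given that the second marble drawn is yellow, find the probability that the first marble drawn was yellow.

P(first=yellow and the second marble drawn is yellow) = (6/9)·(5/8) = 5/12.
P(the second marble drawn is yellow) = Σ over first color = 5/12 + 1/4 = 2/3.
By Bayes, P(first=yellow | the second marble drawn is yellow) = 5/12 / 2/3 = 5/8 ≈ 0.6250.

5/8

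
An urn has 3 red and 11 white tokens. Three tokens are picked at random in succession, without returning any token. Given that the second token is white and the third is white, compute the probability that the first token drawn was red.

1/4

P(first=red and the second token is white and the third is white) = (3/14)·(11/13)·(10/12) = 55/364.
P(E) = Σ over first color = 55/364 + 165/364 = 55/91.
By Bayes, P(first=red | E) = 55/364 / 55/91 = 1/4 ≈ 0.2500.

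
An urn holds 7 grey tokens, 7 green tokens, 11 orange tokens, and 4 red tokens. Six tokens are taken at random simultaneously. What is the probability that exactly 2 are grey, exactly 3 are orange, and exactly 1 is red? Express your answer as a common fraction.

11/377

Unordered draws without replacement: count favorable combinations over C(29,6).
Favorable = C(7,2) · C(7,0) · C(11,3) · C(4,1) = 13860; total = C(29,6) = 475020.
P = 13860/475020 = 11/377 ≈ 0.0292.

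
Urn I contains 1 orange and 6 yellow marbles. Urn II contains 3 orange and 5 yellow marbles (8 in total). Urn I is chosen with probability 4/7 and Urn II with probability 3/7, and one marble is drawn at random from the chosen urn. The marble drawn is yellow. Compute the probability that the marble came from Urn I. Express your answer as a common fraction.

64/99

P(yellow | Urn I) = 6/7; P(yellow | Urn II) = 5/8.
P(yellow) = 4/7·6/7 + 3/7·5/8 = 297/392.
By Bayes' rule, P(Urn I | yellow) = 24/49 / 297/392 = 64/99 ≈ 0.6465.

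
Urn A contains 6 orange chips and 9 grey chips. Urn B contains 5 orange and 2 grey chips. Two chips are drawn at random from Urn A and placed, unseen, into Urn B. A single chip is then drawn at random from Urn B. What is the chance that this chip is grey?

16/45

Condition on how many of the transferred chips are grey (from Urn A: 9 grey of 15; then Urn B has 9 total).
  0 grey: C(9,0)C(6,2)/C(15,2) = 1/7; then P = 2/9
  1 grey: C(9,1)C(6,1)/C(15,2) = 18/35; then P = 3/9
  2 grey: C(9,2)C(6,0)/C(15,2) = 12/35; then P = 4/9
P(grey from Urn B) = 16/45 ≈ 0.3556.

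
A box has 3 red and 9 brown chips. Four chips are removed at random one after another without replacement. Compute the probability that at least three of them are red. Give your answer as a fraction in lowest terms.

1/55

Sum the hypergeometric tail for j = 3,…,3 red chips.
Favorable = C(3,3)·C(9,1) = 9; total = C(12,4) = 495.
P = 9/495 = 1/55 ≈ 0.0182.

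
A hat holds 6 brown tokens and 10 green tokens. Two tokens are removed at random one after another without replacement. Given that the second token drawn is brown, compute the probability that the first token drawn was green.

2/3

P(first=green and the second token drawn is brown) = (10/16)·(6/15) = 1/4.
P(the second token drawn is brown) = Σ over first color = 1/8 + 1/4 = 3/8.
By Bayes, P(first=green | the second token drawn is brown) = 1/4 / 3/8 = 2/3 ≈ 0.6667.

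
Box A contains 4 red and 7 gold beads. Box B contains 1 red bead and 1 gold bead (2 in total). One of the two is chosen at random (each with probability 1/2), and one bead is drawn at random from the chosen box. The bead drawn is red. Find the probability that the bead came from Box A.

P(red | Box A) = 4/11; P(red | Box B) = 1/2.
P(red) = 1/2·4/11 + 1/2·1/2 = 19/44.
By Bayes' rule, P(Box A | red) = 2/11 / 19/44 = 8/19 ≈ 0.4211.

8/19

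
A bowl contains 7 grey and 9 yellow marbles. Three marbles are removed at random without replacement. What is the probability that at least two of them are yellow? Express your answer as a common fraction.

3/5

Sum the hypergeometric tail for j = 2,…,3 yellow marbles.
Favorable = C(9,2)·C(7,1) + C(9,3)·C(7,0) = 336; total = C(16,3) = 560.
P = 336/560 = 3/5 ≈ 0.6000.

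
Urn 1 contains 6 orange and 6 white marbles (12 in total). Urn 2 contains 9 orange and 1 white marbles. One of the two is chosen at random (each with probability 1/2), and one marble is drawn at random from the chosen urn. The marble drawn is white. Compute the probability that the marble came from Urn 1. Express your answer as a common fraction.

5/6

P(white | Urn 1) = 1/2; P(white | Urn 2) = 1/10.
P(white) = 1/2·1/2 + 1/2·1/10 = 3/10.
By Bayes' rule, P(Urn 1 | white) = 1/4 / 3/10 = 5/6 ≈ 0.8333.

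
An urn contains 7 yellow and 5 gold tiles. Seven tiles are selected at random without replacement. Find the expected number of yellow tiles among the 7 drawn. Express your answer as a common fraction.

49/12

By linearity of expectation, E[X] = Σ P(draw i is yellow); by symmetry each draw (even without replacement) has P(yellow) = 7/12.
E[X] = 7 · 7/12 = 49/12 ≈ 4.0833.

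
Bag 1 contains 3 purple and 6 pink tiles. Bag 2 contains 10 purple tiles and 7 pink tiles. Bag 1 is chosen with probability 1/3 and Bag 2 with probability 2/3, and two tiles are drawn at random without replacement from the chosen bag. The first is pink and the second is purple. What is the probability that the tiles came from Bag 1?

17/52

P(E | Bag 1) = 1/4; P(E | Bag 2) = 35/136.
P(E) = 1/3·1/4 + 2/3·35/136 = 13/51.
By Bayes' rule, P(Bag 1 | E) = 1/12 / 13/51 = 17/52 ≈ 0.3269.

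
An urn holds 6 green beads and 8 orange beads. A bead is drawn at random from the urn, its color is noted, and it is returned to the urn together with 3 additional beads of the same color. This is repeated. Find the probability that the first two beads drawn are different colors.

Either green then orange, or orange then green; after the first draw the total is 17.
P = (6/14)·(8/17) + (8/14)·(6/17) = 48/119 ≈ 0.4034.

48/119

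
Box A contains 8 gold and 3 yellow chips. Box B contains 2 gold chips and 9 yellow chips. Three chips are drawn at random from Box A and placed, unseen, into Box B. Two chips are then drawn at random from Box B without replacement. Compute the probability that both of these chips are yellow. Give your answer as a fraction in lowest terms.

Condition on how many of the transferred chips are yellow (from Box A: 3 yellow of 11; then Box B has 14 total).
  0 yellow: C(3,0)C(8,3)/C(11,3) = 56/165; then P = C(9,2)/C(14,2) = 36/91
  1 yellow: C(3,1)C(8,2)/C(11,3) = 28/55; then P = C(10,2)/C(14,2) = 45/91
  2 yellow: C(3,2)C(8,1)/C(11,3) = 8/55; then P = C(11,2)/C(14,2) = 55/91
  3 yellow: C(3,3)C(8,0)/C(11,3) = 1/165; then P = C(12,2)/C(14,2) = 66/91
P(both yellow) = 342/715 ≈ 0.4783.

342/715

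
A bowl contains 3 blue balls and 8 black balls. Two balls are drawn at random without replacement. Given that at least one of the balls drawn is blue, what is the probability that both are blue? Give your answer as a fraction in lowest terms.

P(both blue) = C(3,2)/C(11,2) = 3/55; P(at least one blue) = 1 − C(8,2)/C(11,2) = 27/55.
Since 'both blue' ⊆ 'at least one blue', P(both | at least one) = 3/55 / 27/55 = 1/9 ≈ 0.1111.

1/9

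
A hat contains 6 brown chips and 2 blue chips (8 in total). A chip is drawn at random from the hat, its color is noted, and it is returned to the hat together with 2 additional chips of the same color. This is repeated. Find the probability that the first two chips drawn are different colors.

Either blue then brown, or brown then blue; after the first draw the total is 10.
P = (2/8)·(6/10) + (6/8)·(2/10) = 3/10 ≈ 0.3000.

3/10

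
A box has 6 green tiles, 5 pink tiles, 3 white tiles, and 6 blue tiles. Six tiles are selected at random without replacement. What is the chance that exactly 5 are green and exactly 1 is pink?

Unordered draws without replacement: count favorable combinations over C(20,6).
Favorable = C(6,5) · C(5,1) · C(3,0) · C(6,0) = 30; total = C(20,6) = 38760.
P = 30/38760 = 1/1292 ≈ 0.0008.

1/1292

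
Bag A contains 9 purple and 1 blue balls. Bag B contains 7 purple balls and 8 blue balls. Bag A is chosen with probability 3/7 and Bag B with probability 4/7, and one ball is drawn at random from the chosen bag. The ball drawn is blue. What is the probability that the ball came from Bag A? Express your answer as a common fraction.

9/73

P(blue | Bag A) = 1/10; P(blue | Bag B) = 8/15.
P(blue) = 3/7·1/10 + 4/7·8/15 = 73/210.
By Bayes' rule, P(Bag A | blue) = 3/70 / 73/210 = 9/73 ≈ 0.1233.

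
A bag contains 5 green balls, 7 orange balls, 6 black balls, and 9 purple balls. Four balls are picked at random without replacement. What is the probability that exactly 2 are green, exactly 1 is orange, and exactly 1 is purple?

7/195

Unordered draws without replacement: count favorable combinations over C(27,4).
Favorable = C(5,2) · C(7,1) · C(6,0) · C(9,1) = 630; total = C(27,4) = 17550.
P = 630/17550 = 7/195 ≈ 0.0359.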